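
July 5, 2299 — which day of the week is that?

Doomsday rule: the anchor day for the 2200s is Friday. For year 99: 99÷12 = 8 r 3, and 3÷4 = 0, so 8+3+0 = 11.
Friday + 11 ≡ Tuesday — that's 2299's doomsday.
In July the doomsday date is Jul 11.
Jul 5 is 6 days before Jul 11; 6 mod 7 = 6, so Tuesday − 6 = Wednesday.

Wednesday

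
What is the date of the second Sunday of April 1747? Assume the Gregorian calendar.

April 1, 1747 is a Saturday.
The first Sunday is therefore April 2 (1 days later).
The second Sunday is 2 + 1×7 = April 9.

April 9, 1747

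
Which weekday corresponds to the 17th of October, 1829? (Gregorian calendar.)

Saturday

Doomsday rule: the anchor day for the 1800s is Friday. For year 29: 29÷12 = 2 r 5, and 5÷4 = 1, so 2+5+1 = 8.
Friday + 8 ≡ Saturday — that's 1829's doomsday.
In October the doomsday date is Oct 10.
Oct 17 is 7 days after Oct 10; 7 mod 7 = 0, so Saturday + 0 = Saturday.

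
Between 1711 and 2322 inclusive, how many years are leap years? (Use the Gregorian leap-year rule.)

148

Multiples of 4 in [1711,2322]: 153.
Of those, multiples of 100: 6 (not leap unless ÷400).
Multiples of 400: 1.
Leap years = 153 − 6 + 1 = 148.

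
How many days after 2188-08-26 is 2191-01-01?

858

Aug 26, 2188 → Aug 26, 2189: 365 days.
Aug 26, 2189 → Aug 26, 2190: 365 days.
Aug 26, 2190 → Sep 26, 2190: 31 days (August has 31).
Sep 26, 2190 → Oct 26, 2190: 30 days (September has 30).
Oct 26, 2190 → Nov 26, 2190: 31 days (October has 31).
Nov 26, 2190 → Dec 26, 2190: 30 days (November has 30).
Dec 26, 2190 → Jan 1, 2191: 6 days.
Total: 858 days.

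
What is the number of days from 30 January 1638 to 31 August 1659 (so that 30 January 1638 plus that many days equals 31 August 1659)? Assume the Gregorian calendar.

7883

Jan 30, 1638 → Jan 30, 1639: 365 days.
Jan 30, 1639 → Jan 30, 1640: 365 days.
Jan 30, 1640 → Jan 30, 1641: 366 days (Feb 29, 1640 is in that span).
Jan 30, 1641 → Jan 30, 1642: 365 days.
Jan 30, 1642 → Jan 30, 1643: 365 days.
Jan 30, 1643 → Jan 30, 1644: 365 days.
Jan 30, 1644 → Jan 30, 1645: 366 days (Feb 29, 1644 is in that span).
Jan 30, 1645 → Jan 30, 1646: 365 days.
Jan 30, 1646 → Jan 30, 1647: 365 days.
Jan 30, 1647 → Jan 30, 1648: 365 days.
Jan 30, 1648 → Jan 30, 1649: 366 days (Feb 29, 1648 is in that span).
Jan 30, 1649 → Jan 30, 1650: 365 days.
Jan 30, 1650 → Jan 30, 1651: 365 days.
Jan 30, 1651 → Jan 30, 1652: 365 days.
Jan 30, 1652 → Jan 30, 1653: 366 days (Feb 29, 1652 is in that span).
Jan 30, 1653 → Jan 30, 1654: 365 days.
Jan 30, 1654 → Jan 30, 1655: 365 days.
Jan 30, 1655 → Jan 30, 1656: 365 days.
Jan 30, 1656 → Jan 30, 1657: 366 days (Feb 29, 1656 is in that span).
Jan 30, 1657 → Jan 30, 1658: 365 days.
Jan 30, 1658 → Jan 30, 1659: 365 days.
Jan 30, 1659 → Feb 28, 1659: 29 days (January has 31).
Feb 28, 1659 → Mar 28, 1659: 28 days (February has 28).
Mar 28, 1659 → Apr 28, 1659: 31 days (March has 31).
Apr 28, 1659 → May 28, 1659: 30 days (April has 30).
May 28, 1659 → Jun 28, 1659: 31 days (May has 31).
Jun 28, 1659 → Jul 28, 1659: 30 days (June has 30).
Jul 28, 1659 → Aug 28, 1659: 31 days (July has 31).
Aug 28, 1659 → Aug 31, 1659: 3 days.
Total: 7883 days.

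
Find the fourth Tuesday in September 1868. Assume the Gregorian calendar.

September 22, 1868

September 1, 1868 is a Tuesday.
The first Tuesday is therefore September 1 (same day).
The fourth Tuesday is 1 + 3×7 = September 22.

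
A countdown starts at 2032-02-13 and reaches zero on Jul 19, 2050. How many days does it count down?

Feb 13, 2032 → Feb 13, 2033: 366 days (Feb 29, 2032 is in that span).
Feb 13, 2033 → Feb 13, 2034: 365 days.
Feb 13, 2034 → Feb 13, 2035: 365 days.
Feb 13, 2035 → Feb 13, 2036: 365 days.
Feb 13, 2036 → Feb 13, 2037: 366 days (Feb 29, 2036 is in that span).
Feb 13, 2037 → Feb 13, 2038: 365 days.
Feb 13, 2038 → Feb 13, 2039: 365 days.
Feb 13, 2039 → Feb 13, 2040: 365 days.
Feb 13, 2040 → Feb 13, 2041: 366 days (Feb 29, 2040 is in that span).
Feb 13, 2041 → Feb 13, 2042: 365 days.
Feb 13, 2042 → Feb 13, 2043: 365 days.
Feb 13, 2043 → Feb 13, 2044: 365 days.
Feb 13, 2044 → Feb 13, 2045: 366 days (Feb 29, 2044 is in that span).
Feb 13, 2045 → Feb 13, 2046: 365 days.
Feb 13, 2046 → Feb 13, 2047: 365 days.
Feb 13, 2047 → Feb 13, 2048: 365 days.
Feb 13, 2048 → Feb 13, 2049: 366 days (Feb 29, 2048 is in that span).
Feb 13, 2049 → Feb 13, 2050: 365 days.
Feb 13, 2050 → Mar 13, 2050: 28 days (February has 28).
Mar 13, 2050 → Apr 13, 2050: 31 days (March has 31).
Apr 13, 2050 → May 13, 2050: 30 days (April has 30).
May 13, 2050 → Jun 13, 2050: 31 days (May has 31).
Jun 13, 2050 → Jul 13, 2050: 30 days (June has 30).
Jul 13, 2050 → Jul 19, 2050: 6 days.
Total: 6731 days.

6731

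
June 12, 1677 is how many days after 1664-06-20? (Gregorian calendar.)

4740

Jun 20, 1664 → Jun 20, 1665: 365 days.
Jun 20, 1665 → Jun 20, 1666: 365 days.
Jun 20, 1666 → Jun 20, 1667: 365 days.
Jun 20, 1667 → Jun 20, 1668: 366 days (Feb 29, 1668 is in that span).
Jun 20, 1668 → Jun 20, 1669: 365 days.
Jun 20, 1669 → Jun 20, 1670: 365 days.
Jun 20, 1670 → Jun 20, 1671: 365 days.
Jun 20, 1671 → Jun 20, 1672: 366 days (Feb 29, 1672 is in that span).
Jun 20, 1672 → Jun 20, 1673: 365 days.
Jun 20, 1673 → Jun 20, 1674: 365 days.
Jun 20, 1674 → Jun 20, 1675: 365 days.
Jun 20, 1675 → Jun 20, 1676: 366 days (Feb 29, 1676 is in that span).
Jun 20, 1676 → Jul 20, 1676: 30 days (June has 30).
Jul 20, 1676 → Aug 20, 1676: 31 days (July has 31).
Aug 20, 1676 → Sep 20, 1676: 31 days (August has 31).
Sep 20, 1676 → Oct 20, 1676: 30 days (September has 30).
Oct 20, 1676 → Nov 20, 1676: 31 days (October has 31).
Nov 20, 1676 → Dec 20, 1676: 30 days (November has 30).
Dec 20, 1676 → Jan 20, 1677: 31 days (December has 31).
Jan 20, 1677 → Feb 20, 1677: 31 days (January has 31).
Feb 20, 1677 → Mar 20, 1677: 28 days (February has 28).
Mar 20, 1677 → Apr 20, 1677: 31 days (March has 31).
Apr 20, 1677 → May 20, 1677: 30 days (April has 30).
May 20, 1677 → Jun 12, 1677: 23 days.
Total: 4740 days.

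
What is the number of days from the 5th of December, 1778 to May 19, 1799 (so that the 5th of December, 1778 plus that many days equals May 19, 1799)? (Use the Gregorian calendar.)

7470

Dec 5, 1778 → Dec 5, 1779: 365 days.
Dec 5, 1779 → Dec 5, 1780: 366 days (Feb 29, 1780 is in that span).
Dec 5, 1780 → Dec 5, 1781: 365 days.
Dec 5, 1781 → Dec 5, 1782: 365 days.
Dec 5, 1782 → Dec 5, 1783: 365 days.
Dec 5, 1783 → Dec 5, 1784: 366 days (Feb 29, 1784 is in that span).
Dec 5, 1784 → Dec 5, 1785: 365 days.
Dec 5, 1785 → Dec 5, 1786: 365 days.
Dec 5, 1786 → Dec 5, 1787: 365 days.
Dec 5, 1787 → Dec 5, 1788: 366 days (Feb 29, 1788 is in that span).
Dec 5, 1788 → Dec 5, 1789: 365 days.
Dec 5, 1789 → Dec 5, 1790: 365 days.
Dec 5, 1790 → Dec 5, 1791: 365 days.
Dec 5, 1791 → Dec 5, 1792: 366 days (Feb 29, 1792 is in that span).
Dec 5, 1792 → Dec 5, 1793: 365 days.
Dec 5, 1793 → Dec 5, 1794: 365 days.
Dec 5, 1794 → Dec 5, 1795: 365 days.
Dec 5, 1795 → Dec 5, 1796: 366 days (Feb 29, 1796 is in that span).
Dec 5, 1796 → Dec 5, 1797: 365 days.
Dec 5, 1797 → Dec 5, 1798: 365 days.
Dec 5, 1798 → Jan 5, 1799: 31 days (December has 31).
Jan 5, 1799 → Feb 5, 1799: 31 days (January has 31).
Feb 5, 1799 → Mar 5, 1799: 28 days (February has 28).
Mar 5, 1799 → Apr 5, 1799: 31 days (March has 31).
Apr 5, 1799 → May 5, 1799: 30 days (April has 30).
May 5, 1799 → May 19, 1799: 14 days.
Total: 7470 days.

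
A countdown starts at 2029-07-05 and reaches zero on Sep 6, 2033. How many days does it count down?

1524

Jul 5, 2029 → Jul 5, 2030: 365 days.
Jul 5, 2030 → Jul 5, 2031: 365 days.
Jul 5, 2031 → Jul 5, 2032: 366 days (Feb 29, 2032 is in that span).
Jul 5, 2032 → Jul 5, 2033: 365 days.
Jul 5, 2033 → Aug 5, 2033: 31 days (July has 31).
Aug 5, 2033 → Sep 5, 2033: 31 days (August has 31).
Sep 5, 2033 → Sep 6, 2033: 1 days.
Total: 1524 days.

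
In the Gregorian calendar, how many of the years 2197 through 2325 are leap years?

30

Multiples of 4 in [2197,2325]: 32.
Of those, multiples of 100: 2 (not leap unless ÷400).
Multiples of 400: 0.
Leap years = 32 − 2 + 0 = 30.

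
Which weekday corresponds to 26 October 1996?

Saturday

Doomsday rule: the anchor day for the 1900s is Wednesday. For year 96: 96÷12 = 8 r 0, and 0÷4 = 0, so 8+0+0 = 8.
Wednesday + 8 ≡ Thursday — that's 1996's doomsday.
In October the doomsday date is Oct 10.
Oct 26 is 16 days after Oct 10; 16 mod 7 = 2, so Thursday + 2 = Saturday.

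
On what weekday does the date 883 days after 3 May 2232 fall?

May 3, 2232 is a Thursday.
883 mod 7 = 1, so 883 days after a Thursday is Thursday + 1 = Friday.

Friday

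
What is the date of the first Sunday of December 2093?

December 1, 2093 is a Tuesday.
The first Sunday is therefore December 6 (5 days later).

December 6, 2093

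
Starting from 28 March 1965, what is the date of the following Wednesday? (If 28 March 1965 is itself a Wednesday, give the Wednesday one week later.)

March 31, 1965

Mar 28, 1965 is a Sunday.
From Sunday to the next Wednesday is 3 days.
Mar 28, 1965 + 3 = Mar 31, 1965.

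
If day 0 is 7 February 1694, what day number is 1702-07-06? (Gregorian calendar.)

3070

Feb 7, 1694 → Feb 7, 1695: 365 days.
Feb 7, 1695 → Feb 7, 1696: 365 days.
Feb 7, 1696 → Feb 7, 1697: 366 days (Feb 29, 1696 is in that span).
Feb 7, 1697 → Feb 7, 1698: 365 days.
Feb 7, 1698 → Feb 7, 1699: 365 days.
Feb 7, 1699 → Feb 7, 1700: 365 days.
Feb 7, 1700 → Feb 7, 1701: 365 days.
Feb 7, 1701 → Feb 7, 1702: 365 days.
Feb 7, 1702 → Mar 7, 1702: 28 days (February has 28).
Mar 7, 1702 → Apr 7, 1702: 31 days (March has 31).
Apr 7, 1702 → May 7, 1702: 30 days (April has 30).
May 7, 1702 → Jun 7, 1702: 31 days (May has 31).
Jun 7, 1702 → Jul 6, 1702: 29 days.
Total: 3070 days.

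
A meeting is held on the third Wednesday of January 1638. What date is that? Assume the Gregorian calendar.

January 20, 1638

January 1, 1638 is a Friday.
The first Wednesday is therefore January 6 (5 days later).
The third Wednesday is 6 + 2×7 = January 20.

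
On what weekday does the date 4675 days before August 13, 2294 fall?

Tuesday

Aug 13, 2294 is a Monday.
4675 mod 7 = 6, so 4675 days before a Monday is Monday − 6 = Tuesday.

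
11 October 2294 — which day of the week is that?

Thursday

Doomsday rule: the anchor day for the 2200s is Friday. For year 94: 94÷12 = 7 r 10, and 10÷4 = 2, so 7+10+2 = 19.
Friday + 19 ≡ Wednesday — that's 2294's doomsday.
In October the doomsday date is Oct 10.
Oct 11 is 1 day after Oct 10; 1 mod 7 = 1, so Wednesday + 1 = Thursday.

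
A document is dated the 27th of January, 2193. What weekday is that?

Doomsday rule: the anchor day for the 2100s is Sunday. For year 93: 93÷12 = 7 r 9, and 9÷4 = 2, so 7+9+2 = 18.
Sunday + 18 ≡ Thursday — that's 2193's doomsday.
In January the doomsday date is Jan 3 (2193 is not a leap year).
Jan 27 is 24 days after Jan 3; 24 mod 7 = 3, so Thursday + 3 = Sunday.

Sunday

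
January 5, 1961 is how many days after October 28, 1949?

4087

Oct 28, 1949 → Oct 28, 1950: 365 days.
Oct 28, 1950 → Oct 28, 1951: 365 days.
Oct 28, 1951 → Oct 28, 1952: 366 days (Feb 29, 1952 is in that span).
Oct 28, 1952 → Oct 28, 1953: 365 days.
Oct 28, 1953 → Oct 28, 1954: 365 days.
Oct 28, 1954 → Oct 28, 1955: 365 days.
Oct 28, 1955 → Oct 28, 1956: 366 days (Feb 29, 1956 is in that span).
Oct 28, 1956 → Oct 28, 1957: 365 days.
Oct 28, 1957 → Oct 28, 1958: 365 days.
Oct 28, 1958 → Oct 28, 1959: 365 days.
Oct 28, 1959 → Oct 28, 1960: 366 days (Feb 29, 1960 is in that span).
Oct 28, 1960 → Nov 28, 1960: 31 days (October has 31).
Nov 28, 1960 → Dec 28, 1960: 30 days (November has 30).
Dec 28, 1960 → Jan 5, 1961: 8 days.
Total: 4087 days.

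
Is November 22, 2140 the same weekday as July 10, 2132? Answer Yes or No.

From Jul 10, 2132 to Nov 22, 2140 is 3057 days.
3057 mod 7 = 5, so they are different weekdays.
(Jul 10, 2132 is a Thursday; Nov 22, 2140 is a Tuesday.)

No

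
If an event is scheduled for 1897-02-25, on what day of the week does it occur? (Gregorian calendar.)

Doomsday rule: the anchor day for the 1800s is Friday. For year 97: 97÷12 = 8 r 1, and 1÷4 = 0, so 8+1+0 = 9.
Friday + 9 ≡ Sunday — that's 1897's doomsday.
In February the doomsday date is Feb 28 (1897 is not a leap year).
Feb 25 is 3 days before Feb 28; 3 mod 7 = 3, so Sunday − 3 = Thursday.

Thursday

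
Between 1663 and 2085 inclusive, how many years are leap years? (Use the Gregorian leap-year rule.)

103

Multiples of 4 in [1663,2085]: 106.
Of those, multiples of 100: 4 (not leap unless ÷400).
Multiples of 400: 1.
Leap years = 106 − 4 + 1 = 103.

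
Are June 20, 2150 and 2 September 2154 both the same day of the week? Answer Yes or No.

No

From Jun 20, 2150 to Sep 2, 2154 is 1535 days.
1535 mod 7 = 2, so they are different weekdays.
(Jun 20, 2150 is a Saturday; Sep 2, 2154 is a Monday.)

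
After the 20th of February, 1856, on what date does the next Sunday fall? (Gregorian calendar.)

February 24, 1856

Feb 20, 1856 is a Wednesday.
From Wednesday to the next Sunday is 4 days.
Feb 20, 1856 + 4 = Feb 24, 1856.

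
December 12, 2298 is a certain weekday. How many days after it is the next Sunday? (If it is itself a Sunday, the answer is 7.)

6

Dec 12, 2298 is a Monday.
From Monday to the next Sunday is 6 days.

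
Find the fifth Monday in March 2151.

March 29, 2151

March 1, 2151 is a Monday.
The first Monday is therefore March 1 (same day).
The fifth Monday is 1 + 4×7 = March 29.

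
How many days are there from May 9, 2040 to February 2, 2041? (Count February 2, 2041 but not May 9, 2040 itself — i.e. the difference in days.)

May 9, 2040 → Jun 9, 2040: 31 days (May has 31).
Jun 9, 2040 → Jul 9, 2040: 30 days (June has 30).
Jul 9, 2040 → Aug 9, 2040: 31 days (July has 31).
Aug 9, 2040 → Sep 9, 2040: 31 days (August has 31).
Sep 9, 2040 → Oct 9, 2040: 30 days (September has 30).
Oct 9, 2040 → Nov 9, 2040: 31 days (October has 31).
Nov 9, 2040 → Dec 9, 2040: 30 days (November has 30).
Dec 9, 2040 → Jan 9, 2041: 31 days (December has 31).
Jan 9, 2041 → Feb 2, 2041: 24 days.
Total: 269 days.

269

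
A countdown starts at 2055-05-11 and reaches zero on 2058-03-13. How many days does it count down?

1037

May 11, 2055 → May 11, 2056: 366 days (Feb 29, 2056 is in that span).
May 11, 2056 → May 11, 2057: 365 days.
May 11, 2057 → Jun 11, 2057: 31 days (May has 31).
Jun 11, 2057 → Jul 11, 2057: 30 days (June has 30).
Jul 11, 2057 → Aug 11, 2057: 31 days (July has 31).
Aug 11, 2057 → Sep 11, 2057: 31 days (August has 31).
Sep 11, 2057 → Oct 11, 2057: 30 days (September has 30).
Oct 11, 2057 → Nov 11, 2057: 31 days (October has 31).
Nov 11, 2057 → Dec 11, 2057: 30 days (November has 30).
Dec 11, 2057 → Jan 11, 2058: 31 days (December has 31).
Jan 11, 2058 → Feb 11, 2058: 31 days (January has 31).
Feb 11, 2058 → Mar 11, 2058: 28 days (February has 28).
Mar 11, 2058 → Mar 13, 2058: 2 days.
Total: 1037 days.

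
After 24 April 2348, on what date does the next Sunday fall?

Apr 24, 2348 is a Saturday.
From Saturday to the next Sunday is 1 day.
Apr 24, 2348 + 1 = Apr 25, 2348.

April 25, 2348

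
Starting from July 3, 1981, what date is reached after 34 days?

August 6, 1981

Jul has 31 days: +29 → Aug 1, 1981 (5 left).
+5 → Aug 6, 1981.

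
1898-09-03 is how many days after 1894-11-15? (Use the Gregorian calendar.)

1388

Nov 15, 1894 → Nov 15, 1895: 365 days.
Nov 15, 1895 → Nov 15, 1896: 366 days (Feb 29, 1896 is in that span).
Nov 15, 1896 → Nov 15, 1897: 365 days.
Nov 15, 1897 → Dec 15, 1897: 30 days (November has 30).
Dec 15, 1897 → Jan 15, 1898: 31 days (December has 31).
Jan 15, 1898 → Feb 15, 1898: 31 days (January has 31).
Feb 15, 1898 → Mar 15, 1898: 28 days (February has 28).
Mar 15, 1898 → Apr 15, 1898: 31 days (March has 31).
Apr 15, 1898 → May 15, 1898: 30 days (April has 30).
May 15, 1898 → Jun 15, 1898: 31 days (May has 31).
Jun 15, 1898 → Jul 15, 1898: 30 days (June has 30).
Jul 15, 1898 → Aug 15, 1898: 31 days (July has 31).
Aug 15, 1898 → Sep 3, 1898: 19 days.
Total: 1388 days.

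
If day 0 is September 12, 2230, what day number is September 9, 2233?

1093

Sep 12, 2230 → Sep 12, 2231: 365 days.
Sep 12, 2231 → Sep 12, 2232: 366 days (Feb 29, 2232 is in that span).
Sep 12, 2232 → Oct 12, 2232: 30 days (September has 30).
Oct 12, 2232 → Nov 12, 2232: 31 days (October has 31).
Nov 12, 2232 → Dec 12, 2232: 30 days (November has 30).
Dec 12, 2232 → Jan 12, 2233: 31 days (December has 31).
Jan 12, 2233 → Feb 12, 2233: 31 days (January has 31).
Feb 12, 2233 → Mar 12, 2233: 28 days (February has 28).
Mar 12, 2233 → Apr 12, 2233: 31 days (March has 31).
Apr 12, 2233 → May 12, 2233: 30 days (April has 30).
May 12, 2233 → Jun 12, 2233: 31 days (May has 31).
Jun 12, 2233 → Jul 12, 2233: 30 days (June has 30).
Jul 12, 2233 → Aug 12, 2233: 31 days (July has 31).
Aug 12, 2233 → Sep 9, 2233: 28 days.
Total: 1093 days.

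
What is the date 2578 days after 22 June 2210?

+365 (one year) → Jun 22, 2211 (2213 left).
+366 (one year; includes Feb 29, 2212) → Jun 22, 2212 (1847 left).
+365 (one year) → Jun 22, 2213 (1482 left).
+365 (one year) → Jun 22, 2214 (1117 left).
+365 (one year) → Jun 22, 2215 (752 left).
+366 (one year; includes Feb 29, 2216) → Jun 22, 2216 (386 left).
Jun has 30 days: +9 → Jul 1, 2216 (377 left).
Jul has 31 days: +31 → Aug 1, 2216 (346 left).
Aug has 31 days: +31 → Sep 1, 2216 (315 left).
Sep has 30 days: +30 → Oct 1, 2216 (285 left).
Oct has 31 days: +31 → Nov 1, 2216 (254 left).
Nov has 30 days: +30 → Dec 1, 2216 (224 left).
Dec has 31 days: +31 → Jan 1, 2217 (193 left).
Jan has 31 days: +31 → Feb 1, 2217 (162 left).
Feb has 28 days: +28 → Mar 1, 2217 (134 left).
Mar has 31 days: +31 → Apr 1, 2217 (103 left).
Apr has 30 days: +30 → May 1, 2217 (73 left).
May has 31 days: +31 → Jun 1, 2217 (42 left).
Jun has 30 days: +30 → Jul 1, 2217 (12 left).
+12 → Jul 13, 2217.

July 13, 2217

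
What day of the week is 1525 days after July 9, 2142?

Sunday

First find the weekday of Jul 9, 2142. Doomsday rule: the anchor day for the 2100s is Sunday. For year 42: 42÷12 = 3 r 6, and 6÷4 = 1, so 3+6+1 = 10.
Sunday + 10 ≡ Wednesday — that's 2142's doomsday.
In July the doomsday date is Jul 11.
Jul 9 is 2 days before Jul 11; 2 mod 7 = 2, so Wednesday − 2 = Monday.
1525 mod 7 = 6, so 1525 days after a Monday is Monday + 6 = Sunday.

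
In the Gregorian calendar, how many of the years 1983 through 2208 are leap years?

55

Multiples of 4 in [1983,2208]: 57.
Of those, multiples of 100: 3 (not leap unless ÷400).
Multiples of 400: 1.
Leap years = 57 − 3 + 1 = 55.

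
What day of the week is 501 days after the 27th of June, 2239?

Jun 27, 2239 is a Thursday.
501 mod 7 = 4, so 501 days after a Thursday is Thursday + 4 = Monday.

Monday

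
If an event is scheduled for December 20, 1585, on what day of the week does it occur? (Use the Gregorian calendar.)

Friday

Doomsday rule: the anchor day for the 1500s is Wednesday. For year 85: 85÷12 = 7 r 1, and 1÷4 = 0, so 7+1+0 = 8.
Wednesday + 8 ≡ Thursday — that's 1585's doomsday.
In December the doomsday date is Dec 12.
Dec 20 is 8 days after Dec 12; 8 mod 7 = 1, so Thursday + 1 = Friday.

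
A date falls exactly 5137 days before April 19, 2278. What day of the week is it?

Saturday

First find the weekday of Apr 19, 2278. Doomsday rule: the anchor day for the 2200s is Friday. For year 78: 78÷12 = 6 r 6, and 6÷4 = 1, so 6+6+1 = 13.
Friday + 13 ≡ Thursday — that's 2278's doomsday.
In April the doomsday date is Apr 4.
Apr 19 is 15 days after Apr 4; 15 mod 7 = 1, so Thursday + 1 = Friday.
5137 mod 7 = 6, so 5137 days before a Friday is Friday − 6 = Saturday.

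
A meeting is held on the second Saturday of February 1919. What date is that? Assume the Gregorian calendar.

February 8, 1919

February 1, 1919 is a Saturday.
The first Saturday is therefore February 1 (same day).
The second Saturday is 1 + 1×7 = February 8.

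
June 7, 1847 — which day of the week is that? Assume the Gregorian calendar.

Monday

Doomsday rule: the anchor day for the 1800s is Friday. For year 47: 47÷12 = 3 r 11, and 11÷4 = 2, so 3+11+2 = 16.
Friday + 16 ≡ Sunday — that's 1847's doomsday.
In June the doomsday date is Jun 6.
Jun 7 is 1 day after Jun 6; 1 mod 7 = 1, so Sunday + 1 = Monday.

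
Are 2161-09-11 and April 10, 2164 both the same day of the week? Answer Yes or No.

From Sep 11, 2161 to Apr 10, 2164 is 942 days.
942 mod 7 = 4, so they are different weekdays.
(Sep 11, 2161 is a Friday; Apr 10, 2164 is a Tuesday.)

No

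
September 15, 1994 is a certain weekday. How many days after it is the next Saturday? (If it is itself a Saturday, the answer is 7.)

Sep 15, 1994 is a Thursday.
From Thursday to the next Saturday is 2 days.

2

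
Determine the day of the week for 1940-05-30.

Thursday

Doomsday rule: the anchor day for the 1900s is Wednesday. For year 40: 40÷12 = 3 r 4, and 4÷4 = 1, so 3+4+1 = 8.
Wednesday + 8 ≡ Thursday — that's 1940's doomsday.
In May the doomsday date is May 9.
May 30 is 21 days after May 9; 21 mod 7 = 0, so Thursday + 0 = Thursday.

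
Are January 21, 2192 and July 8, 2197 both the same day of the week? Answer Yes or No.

From Jan 21, 2192 to Jul 8, 2197 is 1995 days.
1995 mod 7 = 0, so they are the same weekday.
(Jan 21, 2192 is a Saturday; Jul 8, 2197 is a Saturday.)

Yes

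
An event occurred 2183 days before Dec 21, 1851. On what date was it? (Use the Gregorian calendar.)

−365 (one year) → Dec 21, 1850 (1818 left).
−365 (one year) → Dec 21, 1849 (1453 left).
−365 (one year) → Dec 21, 1848 (1088 left).
−366 (one year; includes Feb 29, 1848) → Dec 21, 1847 (722 left).
−365 (one year) → Dec 21, 1846 (357 left).
−21 → Nov 30, 1846 (end of Nov, 30 days; 336 left).
−30 → Oct 31, 1846 (end of Oct, 31 days; 306 left).
−31 → Sep 30, 1846 (end of Sep, 30 days; 275 left).
−30 → Aug 31, 1846 (end of Aug, 31 days; 245 left).
−31 → Jul 31, 1846 (end of Jul, 31 days; 214 left).
−31 → Jun 30, 1846 (end of Jun, 30 days; 183 left).
−30 → May 31, 1846 (end of May, 31 days; 153 left).
−31 → Apr 30, 1846 (end of Apr, 30 days; 122 left).
−30 → Mar 31, 1846 (end of Mar, 31 days; 92 left).
−31 → Feb 28, 1846 (end of Feb, 28 days; 61 left).
−28 → Jan 31, 1846 (end of Jan, 31 days; 33 left).
−31 → Dec 31, 1845 (end of Dec, 31 days; 2 left).
−2 → Dec 29, 1845.

December 29, 1845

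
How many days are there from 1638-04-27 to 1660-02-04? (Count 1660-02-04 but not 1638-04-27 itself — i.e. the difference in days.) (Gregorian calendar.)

Apr 27, 1638 → Apr 27, 1639: 365 days.
Apr 27, 1639 → Apr 27, 1640: 366 days (Feb 29, 1640 is in that span).
Apr 27, 1640 → Apr 27, 1641: 365 days.
Apr 27, 1641 → Apr 27, 1642: 365 days.
Apr 27, 1642 → Apr 27, 1643: 365 days.
Apr 27, 1643 → Apr 27, 1644: 366 days (Feb 29, 1644 is in that span).
Apr 27, 1644 → Apr 27, 1645: 365 days.
Apr 27, 1645 → Apr 27, 1646: 365 days.
Apr 27, 1646 → Apr 27, 1647: 365 days.
Apr 27, 1647 → Apr 27, 1648: 366 days (Feb 29, 1648 is in that span).
Apr 27, 1648 → Apr 27, 1649: 365 days.
Apr 27, 1649 → Apr 27, 1650: 365 days.
Apr 27, 1650 → Apr 27, 1651: 365 days.
Apr 27, 1651 → Apr 27, 1652: 366 days (Feb 29, 1652 is in that span).
Apr 27, 1652 → Apr 27, 1653: 365 days.
Apr 27, 1653 → Apr 27, 1654: 365 days.
Apr 27, 1654 → Apr 27, 1655: 365 days.
Apr 27, 1655 → Apr 27, 1656: 366 days (Feb 29, 1656 is in that span).
Apr 27, 1656 → Apr 27, 1657: 365 days.
Apr 27, 1657 → Apr 27, 1658: 365 days.
Apr 27, 1658 → Apr 27, 1659: 365 days.
Apr 27, 1659 → May 27, 1659: 30 days (April has 30).
May 27, 1659 → Jun 27, 1659: 31 days (May has 31).
Jun 27, 1659 → Jul 27, 1659: 30 days (June has 30).
Jul 27, 1659 → Aug 27, 1659: 31 days (July has 31).
Aug 27, 1659 → Sep 27, 1659: 31 days (August has 31).
Sep 27, 1659 → Oct 27, 1659: 30 days (September has 30).
Oct 27, 1659 → Nov 27, 1659: 31 days (October has 31).
Nov 27, 1659 → Dec 27, 1659: 30 days (November has 30).
Dec 27, 1659 → Jan 27, 1660: 31 days (December has 31).
Jan 27, 1660 → Feb 4, 1660: 8 days.
Total: 7953 days.

7953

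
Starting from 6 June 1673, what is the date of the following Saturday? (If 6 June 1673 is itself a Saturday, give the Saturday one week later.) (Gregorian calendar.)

Jun 6, 1673 is a Tuesday.
From Tuesday to the next Saturday is 4 days.
Jun 6, 1673 + 4 = Jun 10, 1673.

June 10, 1673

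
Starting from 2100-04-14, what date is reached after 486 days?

August 13, 2101

+365 (one year) → Apr 14, 2101 (121 left).
Apr has 30 days: +17 → May 1, 2101 (104 left).
May has 31 days: +31 → Jun 1, 2101 (73 left).
Jun has 30 days: +30 → Jul 1, 2101 (43 left).
Jul has 31 days: +31 → Aug 1, 2101 (12 left).
+12 → Aug 13, 2101.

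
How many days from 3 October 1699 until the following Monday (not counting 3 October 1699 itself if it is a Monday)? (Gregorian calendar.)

Oct 3, 1699 is a Saturday.
From Saturday to the next Monday is 2 days.

2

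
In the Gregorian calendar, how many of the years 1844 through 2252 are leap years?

100

Multiples of 4 in [1844,2252]: 103.
Of those, multiples of 100: 4 (not leap unless ÷400).
Multiples of 400: 1.
Leap years = 103 − 4 + 1 = 100.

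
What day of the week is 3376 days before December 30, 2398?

First find the weekday of Dec 30, 2398. Doomsday rule: the anchor day for the 2300s is Wednesday. For year 98: 98÷12 = 8 r 2, and 2÷4 = 0, so 8+2+0 = 10.
Wednesday + 10 ≡ Saturday — that's 2398's doomsday.
In December the doomsday date is Dec 12.
Dec 30 is 18 days after Dec 12; 18 mod 7 = 4, so Saturday + 4 = Wednesday.
3376 mod 7 = 2, so 3376 days before a Wednesday is Wednesday − 2 = Monday.

Monday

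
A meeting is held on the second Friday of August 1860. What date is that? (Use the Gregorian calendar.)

August 1, 1860 is a Wednesday.
The first Friday is therefore August 3 (2 days later).
The second Friday is 3 + 1×7 = August 10.

August 10, 1860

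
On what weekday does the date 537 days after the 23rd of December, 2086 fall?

Saturday

First find the weekday of Dec 23, 2086. Doomsday rule: the anchor day for the 2000s is Tuesday. For year 86: 86÷12 = 7 r 2, and 2÷4 = 0, so 7+2+0 = 9.
Tuesday + 9 ≡ Thursday — that's 2086's doomsday.
In December the doomsday date is Dec 12.
Dec 23 is 11 days after Dec 12; 11 mod 7 = 4, so Thursday + 4 = Monday.
537 mod 7 = 5, so 537 days after a Monday is Monday + 5 = Saturday.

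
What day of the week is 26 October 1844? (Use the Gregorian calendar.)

Saturday

Doomsday rule: the anchor day for the 1800s is Friday. For year 44: 44÷12 = 3 r 8, and 8÷4 = 2, so 3+8+2 = 13.
Friday + 13 ≡ Thursday — that's 1844's doomsday.
In October the doomsday date is Oct 10.
Oct 26 is 16 days after Oct 10; 16 mod 7 = 2, so Thursday + 2 = Saturday.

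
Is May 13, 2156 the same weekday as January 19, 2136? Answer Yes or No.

From Jan 19, 2136 to May 13, 2156 is 7420 days.
7420 mod 7 = 0, so they are the same weekday.
(Jan 19, 2136 is a Thursday; May 13, 2156 is a Thursday.)

Yes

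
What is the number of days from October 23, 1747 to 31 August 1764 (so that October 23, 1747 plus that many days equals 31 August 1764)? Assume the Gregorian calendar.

Oct 23, 1747 → Oct 23, 1748: 366 days (Feb 29, 1748 is in that span).
Oct 23, 1748 → Oct 23, 1749: 365 days.
Oct 23, 1749 → Oct 23, 1750: 365 days.
Oct 23, 1750 → Oct 23, 1751: 365 days.
Oct 23, 1751 → Oct 23, 1752: 366 days (Feb 29, 1752 is in that span).
Oct 23, 1752 → Oct 23, 1753: 365 days.
Oct 23, 1753 → Oct 23, 1754: 365 days.
Oct 23, 1754 → Oct 23, 1755: 365 days.
Oct 23, 1755 → Oct 23, 1756: 366 days (Feb 29, 1756 is in that span).
Oct 23, 1756 → Oct 23, 1757: 365 days.
Oct 23, 1757 → Oct 23, 1758: 365 days.
Oct 23, 1758 → Oct 23, 1759: 365 days.
Oct 23, 1759 → Oct 23, 1760: 366 days (Feb 29, 1760 is in that span).
Oct 23, 1760 → Oct 23, 1761: 365 days.
Oct 23, 1761 → Oct 23, 1762: 365 days.
Oct 23, 1762 → Oct 23, 1763: 365 days.
Oct 23, 1763 → Nov 23, 1763: 31 days (October has 31).
Nov 23, 1763 → Dec 23, 1763: 30 days (November has 30).
Dec 23, 1763 → Jan 23, 1764: 31 days (December has 31).
Jan 23, 1764 → Feb 23, 1764: 31 days (January has 31).
Feb 23, 1764 → Mar 23, 1764: 29 days (February has 29).
Mar 23, 1764 → Apr 23, 1764: 31 days (March has 31).
Apr 23, 1764 → May 23, 1764: 30 days (April has 30).
May 23, 1764 → Jun 23, 1764: 31 days (May has 31).
Jun 23, 1764 → Jul 23, 1764: 30 days (June has 30).
Jul 23, 1764 → Aug 23, 1764: 31 days (July has 31).
Aug 23, 1764 → Aug 31, 1764: 8 days.
Total: 6157 days.

6157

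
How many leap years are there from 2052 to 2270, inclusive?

53

Multiples of 4 in [2052,2270]: 55.
Of those, multiples of 100: 2 (not leap unless ÷400).
Multiples of 400: 0.
Leap years = 55 − 2 + 0 = 53.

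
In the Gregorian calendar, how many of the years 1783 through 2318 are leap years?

129

Multiples of 4 in [1783,2318]: 134.
Of those, multiples of 100: 6 (not leap unless ÷400).
Multiples of 400: 1.
Leap years = 134 − 6 + 1 = 129.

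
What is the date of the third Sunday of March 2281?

March 20, 2281

March 1, 2281 is a Tuesday.
The first Sunday is therefore March 6 (5 days later).
The third Sunday is 6 + 2×7 = March 20.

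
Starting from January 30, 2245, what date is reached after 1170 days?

+365 (one year) → Jan 30, 2246 (805 left).
+365 (one year) → Jan 30, 2247 (440 left).
+365 (one year) → Jan 30, 2248 (75 left).
Jan has 31 days: +2 → Feb 1, 2248 (73 left).
Feb has 29 days: +29 → Mar 1, 2248 (44 left).
Mar has 31 days: +31 → Apr 1, 2248 (13 left).
+13 → Apr 14, 2248.

April 14, 2248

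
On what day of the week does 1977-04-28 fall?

Thursday

January 1, 1977 is a Saturday.
Jan 1, 1977 → Feb 1, 1977: 31 days (January has 31).
Feb 1, 1977 → Mar 1, 1977: 28 days (February has 28).
Mar 1, 1977 → Apr 1, 1977: 31 days (March has 31).
Apr 1, 1977 → Apr 28, 1977: 27 days.
Total: 117 days.
117 mod 7 = 5, so Saturday + 5 = Thursday.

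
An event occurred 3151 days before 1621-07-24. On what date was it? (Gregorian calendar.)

−365 (one year) → Jul 24, 1620 (2786 left).
−366 (one year; includes Feb 29, 1620) → Jul 24, 1619 (2420 left).
−365 (one year) → Jul 24, 1618 (2055 left).
−365 (one year) → Jul 24, 1617 (1690 left).
−365 (one year) → Jul 24, 1616 (1325 left).
−366 (one year; includes Feb 29, 1616) → Jul 24, 1615 (959 left).
−365 (one year) → Jul 24, 1614 (594 left).
−365 (one year) → Jul 24, 1613 (229 left).
−24 → Jun 30, 1613 (end of Jun, 30 days; 205 left).
−30 → May 31, 1613 (end of May, 31 days; 175 left).
−31 → Apr 30, 1613 (end of Apr, 30 days; 144 left).
−30 → Mar 31, 1613 (end of Mar, 31 days; 114 left).
−31 → Feb 28, 1613 (end of Feb, 28 days; 83 left).
−28 → Jan 31, 1613 (end of Jan, 31 days; 55 left).
−31 → Dec 31, 1612 (end of Dec, 31 days; 24 left).
−24 → Dec 7, 1612.

December 7, 1612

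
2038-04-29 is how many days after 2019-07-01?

6877

Jul 1, 2019 → Jul 1, 2020: 366 days (Feb 29, 2020 is in that span).
Jul 1, 2020 → Jul 1, 2021: 365 days.
Jul 1, 2021 → Jul 1, 2022: 365 days.
Jul 1, 2022 → Jul 1, 2023: 365 days.
Jul 1, 2023 → Jul 1, 2024: 366 days (Feb 29, 2024 is in that span).
Jul 1, 2024 → Jul 1, 2025: 365 days.
Jul 1, 2025 → Jul 1, 2026: 365 days.
Jul 1, 2026 → Jul 1, 2027: 365 days.
Jul 1, 2027 → Jul 1, 2028: 366 days (Feb 29, 2028 is in that span).
Jul 1, 2028 → Jul 1, 2029: 365 days.
Jul 1, 2029 → Jul 1, 2030: 365 days.
Jul 1, 2030 → Jul 1, 2031: 365 days.
Jul 1, 2031 → Jul 1, 2032: 366 days (Feb 29, 2032 is in that span).
Jul 1, 2032 → Jul 1, 2033: 365 days.
Jul 1, 2033 → Jul 1, 2034: 365 days.
Jul 1, 2034 → Jul 1, 2035: 365 days.
Jul 1, 2035 → Jul 1, 2036: 366 days (Feb 29, 2036 is in that span).
Jul 1, 2036 → Jul 1, 2037: 365 days.
Jul 1, 2037 → Aug 1, 2037: 31 days (July has 31).
Aug 1, 2037 → Sep 1, 2037: 31 days (August has 31).
Sep 1, 2037 → Oct 1, 2037: 30 days (September has 30).
Oct 1, 2037 → Nov 1, 2037: 31 days (October has 31).
Nov 1, 2037 → Dec 1, 2037: 30 days (November has 30).
Dec 1, 2037 → Jan 1, 2038: 31 days (December has 31).
Jan 1, 2038 → Feb 1, 2038: 31 days (January has 31).
Feb 1, 2038 → Mar 1, 2038: 28 days (February has 28).
Mar 1, 2038 → Apr 1, 2038: 31 days (March has 31).
Apr 1, 2038 → Apr 29, 2038: 28 days.
Total: 6877 days.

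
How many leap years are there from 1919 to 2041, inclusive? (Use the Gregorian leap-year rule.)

31

Multiples of 4 in [1919,2041]: 31.
Of those, multiples of 100: 1 (not leap unless ÷400).
Multiples of 400: 1.
Leap years = 31 − 1 + 1 = 31.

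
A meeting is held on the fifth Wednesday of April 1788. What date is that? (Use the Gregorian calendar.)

April 1, 1788 is a Tuesday.
The first Wednesday is therefore April 2 (1 days later).
The fifth Wednesday is 2 + 4×7 = April 30.

April 30, 1788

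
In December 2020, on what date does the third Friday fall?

December 1, 2020 is a Tuesday.
The first Friday is therefore December 4 (3 days later).
The third Friday is 4 + 2×7 = December 18.

December 18, 2020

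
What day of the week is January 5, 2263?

Monday

Doomsday rule: the anchor day for the 2200s is Friday. For year 63: 63÷12 = 5 r 3, and 3÷4 = 0, so 5+3+0 = 8.
Friday + 8 ≡ Saturday — that's 2263's doomsday.
In January the doomsday date is Jan 3 (2263 is not a leap year).
Jan 5 is 2 days after Jan 3; 2 mod 7 = 2, so Saturday + 2 = Monday.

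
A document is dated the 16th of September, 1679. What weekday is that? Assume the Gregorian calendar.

Saturday

Doomsday rule: the anchor day for the 1600s is Tuesday. For year 79: 79÷12 = 6 r 7, and 7÷4 = 1, so 6+7+1 = 14.
Tuesday + 14 ≡ Tuesday — that's 1679's doomsday.
In September the doomsday date is Sep 5.
Sep 16 is 11 days after Sep 5; 11 mod 7 = 4, so Tuesday + 4 = Saturday.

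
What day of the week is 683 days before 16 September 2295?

Thursday

First find the weekday of Sep 16, 2295. Doomsday rule: the anchor day for the 2200s is Friday. For year 95: 95÷12 = 7 r 11, and 11÷4 = 2, so 7+11+2 = 20.
Friday + 20 ≡ Thursday — that's 2295's doomsday.
In September the doomsday date is Sep 5.
Sep 16 is 11 days after Sep 5; 11 mod 7 = 4, so Thursday + 4 = Monday.
683 mod 7 = 4, so 683 days before a Monday is Monday − 4 = Thursday.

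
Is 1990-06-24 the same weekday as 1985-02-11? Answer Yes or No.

From Feb 11, 1985 to Jun 24, 1990 is 1959 days.
1959 mod 7 = 6, so they are different weekdays.
(Feb 11, 1985 is a Monday; Jun 24, 1990 is a Sunday.)

No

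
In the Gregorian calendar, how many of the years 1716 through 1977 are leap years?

Multiples of 4 in [1716,1977]: 66.
Of those, multiples of 100: 2 (not leap unless ÷400).
Multiples of 400: 0.
Leap years = 66 − 2 + 0 = 64.

64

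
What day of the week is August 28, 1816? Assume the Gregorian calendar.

Doomsday rule: the anchor day for the 1800s is Friday. For year 16: 16÷12 = 1 r 4, and 4÷4 = 1, so 1+4+1 = 6.
Friday + 6 ≡ Thursday — that's 1816's doomsday.
In August the doomsday date is Aug 8.
Aug 28 is 20 days after Aug 8; 20 mod 7 = 6, so Thursday + 6 = Wednesday.

Wednesday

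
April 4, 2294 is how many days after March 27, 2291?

1104

Mar 27, 2291 → Mar 27, 2292: 366 days (Feb 29, 2292 is in that span).
Mar 27, 2292 → Mar 27, 2293: 365 days.
Mar 27, 2293 → Apr 27, 2293: 31 days (March has 31).
Apr 27, 2293 → May 27, 2293: 30 days (April has 30).
May 27, 2293 → Jun 27, 2293: 31 days (May has 31).
Jun 27, 2293 → Jul 27, 2293: 30 days (June has 30).
Jul 27, 2293 → Aug 27, 2293: 31 days (July has 31).
Aug 27, 2293 → Sep 27, 2293: 31 days (August has 31).
Sep 27, 2293 → Oct 27, 2293: 30 days (September has 30).
Oct 27, 2293 → Nov 27, 2293: 31 days (October has 31).
Nov 27, 2293 → Dec 27, 2293: 30 days (November has 30).
Dec 27, 2293 → Jan 27, 2294: 31 days (December has 31).
Jan 27, 2294 → Feb 27, 2294: 31 days (January has 31).
Feb 27, 2294 → Mar 27, 2294: 28 days (February has 28).
Mar 27, 2294 → Apr 4, 2294: 8 days.
Total: 1104 days.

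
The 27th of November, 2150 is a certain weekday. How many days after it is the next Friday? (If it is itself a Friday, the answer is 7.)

Nov 27, 2150 is a Friday.
From Friday to the next Friday is 7 days.

7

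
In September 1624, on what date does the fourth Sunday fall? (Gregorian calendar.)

September 22, 1624

September 1, 1624 is a Sunday.
The first Sunday is therefore September 1 (same day).
The fourth Sunday is 1 + 3×7 = September 22.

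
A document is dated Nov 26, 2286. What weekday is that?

Friday

Doomsday rule: the anchor day for the 2200s is Friday. For year 86: 86÷12 = 7 r 2, and 2÷4 = 0, so 7+2+0 = 9.
Friday + 9 ≡ Sunday — that's 2286's doomsday.
In November the doomsday date is Nov 7.
Nov 26 is 19 days after Nov 7; 19 mod 7 = 5, so Sunday + 5 = Friday.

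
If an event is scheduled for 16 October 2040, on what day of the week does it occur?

Tuesday

Doomsday rule: the anchor day for the 2000s is Tuesday. For year 40: 40÷12 = 3 r 4, and 4÷4 = 1, so 3+4+1 = 8.
Tuesday + 8 ≡ Wednesday — that's 2040's doomsday.
In October the doomsday date is Oct 10.
Oct 16 is 6 days after Oct 10; 6 mod 7 = 6, so Wednesday + 6 = Tuesday.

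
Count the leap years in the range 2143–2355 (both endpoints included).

51

Multiples of 4 in [2143,2355]: 53.
Of those, multiples of 100: 2 (not leap unless ÷400).
Multiples of 400: 0.
Leap years = 53 − 2 + 0 = 51.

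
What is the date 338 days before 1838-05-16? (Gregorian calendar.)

−16 → Apr 30, 1838 (end of Apr, 30 days; 322 left).
−30 → Mar 31, 1838 (end of Mar, 31 days; 292 left).
−31 → Feb 28, 1838 (end of Feb, 28 days; 261 left).
−28 → Jan 31, 1838 (end of Jan, 31 days; 233 left).
−31 → Dec 31, 1837 (end of Dec, 31 days; 202 left).
−31 → Nov 30, 1837 (end of Nov, 30 days; 171 left).
−30 → Oct 31, 1837 (end of Oct, 31 days; 141 left).
−31 → Sep 30, 1837 (end of Sep, 30 days; 110 left).
−30 → Aug 31, 1837 (end of Aug, 31 days; 80 left).
−31 → Jul 31, 1837 (end of Jul, 31 days; 49 left).
−31 → Jun 30, 1837 (end of Jun, 30 days; 18 left).
−18 → Jun 12, 1837.

June 12, 1837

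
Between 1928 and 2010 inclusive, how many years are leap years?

21

Multiples of 4 in [1928,2010]: 21.
Of those, multiples of 100: 1 (not leap unless ÷400).
Multiples of 400: 1.
Leap years = 21 − 1 + 1 = 21.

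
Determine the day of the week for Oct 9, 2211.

Doomsday rule: the anchor day for the 2200s is Friday. For year 11: 11÷12 = 0 r 11, and 11÷4 = 2, so 0+11+2 = 13.
Friday + 13 ≡ Thursday — that's 2211's doomsday.
In October the doomsday date is Oct 10.
Oct 9 is 1 day before Oct 10; 1 mod 7 = 1, so Thursday − 1 = Wednesday.

Wednesday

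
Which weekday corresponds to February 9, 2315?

Doomsday rule: the anchor day for the 2300s is Wednesday. For year 15: 15÷12 = 1 r 3, and 3÷4 = 0, so 1+3+0 = 4.
Wednesday + 4 ≡ Sunday — that's 2315's doomsday.
In February the doomsday date is Feb 28 (2315 is not a leap year).
Feb 9 is 19 days before Feb 28; 19 mod 7 = 5, so Sunday − 5 = Tuesday.

Tuesday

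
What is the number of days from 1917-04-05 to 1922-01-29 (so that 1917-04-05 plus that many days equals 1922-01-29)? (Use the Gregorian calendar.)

Apr 5, 1917 → Apr 5, 1918: 365 days.
Apr 5, 1918 → Apr 5, 1919: 365 days.
Apr 5, 1919 → Apr 5, 1920: 366 days (Feb 29, 1920 is in that span).
Apr 5, 1920 → Apr 5, 1921: 365 days.
Apr 5, 1921 → May 5, 1921: 30 days (April has 30).
May 5, 1921 → Jun 5, 1921: 31 days (May has 31).
Jun 5, 1921 → Jul 5, 1921: 30 days (June has 30).
Jul 5, 1921 → Aug 5, 1921: 31 days (July has 31).
Aug 5, 1921 → Sep 5, 1921: 31 days (August has 31).
Sep 5, 1921 → Oct 5, 1921: 30 days (September has 30).
Oct 5, 1921 → Nov 5, 1921: 31 days (October has 31).
Nov 5, 1921 → Dec 5, 1921: 30 days (November has 30).
Dec 5, 1921 → Jan 5, 1922: 31 days (December has 31).
Jan 5, 1922 → Jan 29, 1922: 24 days.
Total: 1760 days.

1760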